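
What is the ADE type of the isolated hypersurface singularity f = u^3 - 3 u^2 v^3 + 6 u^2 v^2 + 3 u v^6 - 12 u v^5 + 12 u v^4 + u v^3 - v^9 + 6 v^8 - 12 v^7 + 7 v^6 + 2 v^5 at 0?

E_{7}

The Hessian of f at 0 has rank 0. Corank 2; j^3 = u^3 is a perfect cube, so E-series; the 4-jet and mu = 7 give E_7.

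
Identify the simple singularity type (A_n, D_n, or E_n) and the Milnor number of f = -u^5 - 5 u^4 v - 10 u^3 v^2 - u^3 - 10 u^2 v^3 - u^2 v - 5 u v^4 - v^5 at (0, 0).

Type D_{6}, Milnor number mu = 6.

The Hessian of f at 0 has rank 0. Corank 2; j^3 = -u^2*(u + v) has shape L^2 M (L != M), so D-series; mu = 6 gives D_6.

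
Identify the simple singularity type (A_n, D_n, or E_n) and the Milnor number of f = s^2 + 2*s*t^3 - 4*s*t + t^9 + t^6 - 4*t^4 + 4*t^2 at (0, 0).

Type A8, Milnor number mu = 8.

The Hessian of f at 0 has rank 1. Corank 1: A-series; mu = 8 gives A_8.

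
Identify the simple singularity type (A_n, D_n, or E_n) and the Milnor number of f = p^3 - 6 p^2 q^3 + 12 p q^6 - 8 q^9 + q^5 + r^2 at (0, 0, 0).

Type E8, Milnor number mu = 8.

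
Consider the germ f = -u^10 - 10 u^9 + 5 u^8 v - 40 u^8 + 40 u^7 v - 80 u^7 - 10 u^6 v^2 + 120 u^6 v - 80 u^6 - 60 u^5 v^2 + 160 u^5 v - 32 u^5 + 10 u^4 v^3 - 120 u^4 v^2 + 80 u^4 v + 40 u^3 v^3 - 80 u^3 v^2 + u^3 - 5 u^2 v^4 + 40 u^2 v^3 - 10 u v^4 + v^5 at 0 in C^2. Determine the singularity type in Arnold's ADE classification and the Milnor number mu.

Type E8, Milnor number mu = 8.

The Hessian of f at 0 has rank 0. Corank 2; j^3 = u^3 is a perfect cube, so E-series; the 5-jet and mu = 8 give E_8.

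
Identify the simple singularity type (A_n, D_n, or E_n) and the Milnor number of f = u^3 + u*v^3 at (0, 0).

Type E7, Milnor number mu = 7.

The Hessian of f at 0 is [[0, 0], [0, 0]] with rank 0, so corank 2. A Groebner basis of the Jacobian ideal J(f) in C{u,v} is {u^3, u*v^2, 3*u^2 + v^3}; counting standard monomials gives mu = 7. Corank 2; j^3 = u^3 is a perfect cube, so E-series; the 4-jet and mu = 7 give E_7.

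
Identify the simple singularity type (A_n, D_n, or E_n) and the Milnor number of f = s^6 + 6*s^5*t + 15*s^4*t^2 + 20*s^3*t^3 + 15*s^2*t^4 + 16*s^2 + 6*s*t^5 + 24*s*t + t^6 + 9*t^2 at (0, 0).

Type A_{5}, Milnor number mu = 5.

The Hessian of f at 0 has rank 1. Corank 1: A-series; mu = 5 gives A_5.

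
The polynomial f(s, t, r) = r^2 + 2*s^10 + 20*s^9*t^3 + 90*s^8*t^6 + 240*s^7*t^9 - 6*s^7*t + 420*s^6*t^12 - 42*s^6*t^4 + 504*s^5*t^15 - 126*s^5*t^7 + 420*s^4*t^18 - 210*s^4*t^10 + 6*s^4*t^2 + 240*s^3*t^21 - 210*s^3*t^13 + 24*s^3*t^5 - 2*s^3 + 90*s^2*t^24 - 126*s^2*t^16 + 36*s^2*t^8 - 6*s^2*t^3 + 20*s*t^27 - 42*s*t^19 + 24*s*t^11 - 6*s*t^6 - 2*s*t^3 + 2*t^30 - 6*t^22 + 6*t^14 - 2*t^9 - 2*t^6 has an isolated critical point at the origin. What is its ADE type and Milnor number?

Type E7, Milnor number mu = 7.

The Hessian of f at 0 has rank 1. Corank 2; j^3 = -2*s^3 is a perfect cube, so E-series; the 4-jet and mu = 7 give E_7.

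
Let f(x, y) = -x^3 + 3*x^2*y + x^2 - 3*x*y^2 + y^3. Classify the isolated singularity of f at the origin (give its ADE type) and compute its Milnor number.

The Hessian of f at 0 has rank 1. Corank 1: A-series; mu = 2 gives A_2.

Type A_{2}, Milnor number mu = 2.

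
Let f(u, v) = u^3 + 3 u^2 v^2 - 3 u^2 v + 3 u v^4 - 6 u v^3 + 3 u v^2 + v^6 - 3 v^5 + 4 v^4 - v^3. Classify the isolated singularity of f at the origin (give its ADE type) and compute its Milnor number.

The Hessian of f at 0 has rank 0. Corank 2; j^3 = (u - v)^3 is a perfect cube, so E-series; the 4-jet and mu = 6 give E_6.

Type E6, Milnor number mu = 6.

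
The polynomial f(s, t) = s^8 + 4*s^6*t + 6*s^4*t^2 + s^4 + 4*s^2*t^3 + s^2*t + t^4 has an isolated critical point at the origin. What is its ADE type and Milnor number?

Type D_5, Milnor number mu = 5.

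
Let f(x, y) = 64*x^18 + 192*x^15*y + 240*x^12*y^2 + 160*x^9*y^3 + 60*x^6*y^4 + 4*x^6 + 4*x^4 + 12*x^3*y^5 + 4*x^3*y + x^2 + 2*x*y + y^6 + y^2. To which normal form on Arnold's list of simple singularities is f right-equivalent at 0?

A5

The Hessian of f at 0 has rank 1. Corank 1: A-series; mu = 5 gives A_5.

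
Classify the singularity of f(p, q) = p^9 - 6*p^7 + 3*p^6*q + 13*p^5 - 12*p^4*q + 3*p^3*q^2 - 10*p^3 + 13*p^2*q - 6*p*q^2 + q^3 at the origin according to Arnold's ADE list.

The Hessian of f at 0 has rank 0. Corank 2; j^3 = -(2*p - q)*(5*p^2 - 4*p*q + q^2) splits into three distinct lines over C (the quadratic factor has nonzero discriminant), so D_4.

D4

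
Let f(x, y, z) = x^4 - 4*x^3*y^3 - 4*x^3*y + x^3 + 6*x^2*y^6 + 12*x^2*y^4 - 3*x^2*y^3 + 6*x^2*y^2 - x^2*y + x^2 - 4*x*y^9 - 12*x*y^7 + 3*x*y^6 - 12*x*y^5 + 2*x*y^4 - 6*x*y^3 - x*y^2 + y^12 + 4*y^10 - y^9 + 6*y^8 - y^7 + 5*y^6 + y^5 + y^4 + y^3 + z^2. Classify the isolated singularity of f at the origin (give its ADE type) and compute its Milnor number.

The Hessian of f at 0 has rank 2. Corank 1: A-series; mu = 2 gives A_2.

Type A2, Milnor number mu = 2.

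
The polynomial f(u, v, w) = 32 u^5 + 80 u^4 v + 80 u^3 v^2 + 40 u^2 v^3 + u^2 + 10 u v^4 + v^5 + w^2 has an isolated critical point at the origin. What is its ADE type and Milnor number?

Type A4, Milnor number mu = 4.

The Hessian of f at 0 has rank 2. Corank 1: A-series; mu = 4 gives A_4.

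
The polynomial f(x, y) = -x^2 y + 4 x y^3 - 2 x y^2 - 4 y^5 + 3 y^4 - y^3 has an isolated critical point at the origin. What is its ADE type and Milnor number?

The Hessian of f at 0 is [[0, 0], [0, 0]] with rank 0, so corank 2. A Groebner basis of the Jacobian ideal J(f) in C{x,y} is {x*y^2 + x*y/2 + y^2/2, -x*y/2 + y^3 - y^2/2, x^2 + 4*x*y + 3*y^2}; counting standard monomials gives mu = 5. Corank 2; j^3 = -y*(x + y)^2 has shape L^2 M (L != M), so D-series; mu = 5 gives D_5.

Type D_5, Milnor number mu = 5.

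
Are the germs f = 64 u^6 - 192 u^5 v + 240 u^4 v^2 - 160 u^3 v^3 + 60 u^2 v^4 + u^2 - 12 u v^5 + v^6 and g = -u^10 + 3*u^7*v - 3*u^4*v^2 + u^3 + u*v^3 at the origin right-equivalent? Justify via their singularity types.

No.

The Hessian of f at 0 is [[2, 0], [0, 0]] with rank 1, so corank 1. A Groebner basis of the Jacobian ideal J(f) in C{u,v} is {v^5, u}; counting standard monomials gives mu = 5. Corank 1: A-series; mu = 5 gives A_5. The Hessian of g at 0 is [[0, 0], [0, 0]] with rank 0, so corank 2. A Groebner basis of the Jacobian ideal J(g) in C{u,v} is {u^3, u*v^2, 3*u^2 + v^3}; counting standard monomials gives mu = 7. Corank 2; j^3 = u^3 is a perfect cube, so E-series; the 4-jet and mu = 7 give E_7. f is A_5 but g is E_7, hence not right-equivalent.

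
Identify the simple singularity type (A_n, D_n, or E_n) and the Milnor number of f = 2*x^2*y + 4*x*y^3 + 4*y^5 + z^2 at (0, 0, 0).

Type D_{6}, Milnor number mu = 6.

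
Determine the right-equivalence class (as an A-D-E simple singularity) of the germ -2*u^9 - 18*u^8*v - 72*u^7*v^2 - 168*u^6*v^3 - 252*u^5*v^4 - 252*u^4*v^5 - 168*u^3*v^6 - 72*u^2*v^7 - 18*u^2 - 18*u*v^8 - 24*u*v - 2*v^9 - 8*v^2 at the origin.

The Hessian of f at 0 has rank 1. Corank 1: A-series; mu = 8 gives A_8.

A8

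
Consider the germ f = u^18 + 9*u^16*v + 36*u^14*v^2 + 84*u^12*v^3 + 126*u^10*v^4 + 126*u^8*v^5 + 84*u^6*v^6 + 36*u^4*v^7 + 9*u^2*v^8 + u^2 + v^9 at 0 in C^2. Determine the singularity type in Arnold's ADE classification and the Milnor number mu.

Type A_{8}, Milnor number mu = 8.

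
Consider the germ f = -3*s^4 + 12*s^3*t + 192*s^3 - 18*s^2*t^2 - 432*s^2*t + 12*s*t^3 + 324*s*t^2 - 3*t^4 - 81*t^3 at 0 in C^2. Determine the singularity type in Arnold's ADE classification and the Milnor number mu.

The Hessian of f at 0 is [[0, 0], [0, 0]] with rank 0, so corank 2. A Groebner basis of the Jacobian ideal J(f) in C{s,t} is {t^4, s*t^2 - 5*t^3/6, s^2 - 3*s*t/2 + 9*t^2/16}; counting standard monomials gives mu = 6. Corank 2; j^3 = 3*(4*s - 3*t)^3 is a perfect cube, so E-series; the 4-jet and mu = 6 give E_6.

Type E6, Milnor number mu = 6.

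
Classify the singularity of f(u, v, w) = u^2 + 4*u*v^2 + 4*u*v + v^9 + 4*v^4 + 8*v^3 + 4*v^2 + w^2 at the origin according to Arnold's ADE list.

The Hessian of f at 0 has rank 2. Corank 1: A-series; mu = 8 gives A_8.

A_8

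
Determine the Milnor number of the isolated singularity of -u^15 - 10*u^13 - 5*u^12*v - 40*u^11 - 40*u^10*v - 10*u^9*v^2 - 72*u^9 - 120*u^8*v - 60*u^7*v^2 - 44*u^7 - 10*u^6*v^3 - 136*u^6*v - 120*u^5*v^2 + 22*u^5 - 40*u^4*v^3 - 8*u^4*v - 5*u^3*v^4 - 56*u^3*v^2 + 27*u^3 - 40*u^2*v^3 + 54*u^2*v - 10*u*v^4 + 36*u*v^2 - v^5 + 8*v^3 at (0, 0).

The Hessian of f at 0 is [[0, 0], [0, 0]] with rank 0, so corank 2. A Groebner basis of the Jacobian ideal J(f) in C{u,v} is {1215*u^2/32 + u*v^3 + 405*u*v/8 + 135*v^2/8, -243*u^2/4 - 81*u*v + v^4 - 27*v^2, u^3 - 4*u*v^2/3 - 16*v^3/27, u^2*v + 4*u*v^2/3 + 4*v^3/9}; counting standard monomials gives mu = 8. Corank 2; j^3 = (3*u + 2*v)^3 is a perfect cube, so E-series; the 5-jet and mu = 8 give E_8.

8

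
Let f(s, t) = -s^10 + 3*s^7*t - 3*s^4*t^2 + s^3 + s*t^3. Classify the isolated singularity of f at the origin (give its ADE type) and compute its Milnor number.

Type E_7, Milnor number mu = 7.

The Hessian of f at 0 has rank 0. Corank 2; j^3 = s^3 is a perfect cube, so E-series; the 4-jet and mu = 7 give E_7.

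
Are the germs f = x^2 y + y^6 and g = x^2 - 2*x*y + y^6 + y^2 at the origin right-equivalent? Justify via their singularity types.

No.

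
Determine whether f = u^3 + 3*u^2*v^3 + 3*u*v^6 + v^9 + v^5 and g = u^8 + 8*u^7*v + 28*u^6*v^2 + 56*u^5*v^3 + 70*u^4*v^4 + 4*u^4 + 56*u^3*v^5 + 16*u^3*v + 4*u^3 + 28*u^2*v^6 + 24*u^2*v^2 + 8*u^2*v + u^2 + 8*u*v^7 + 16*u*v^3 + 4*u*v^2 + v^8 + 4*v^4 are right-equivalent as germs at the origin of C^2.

The Hessian of f at 0 has rank 0. Corank 2; j^3 = u^3 is a perfect cube, so E-series; the 5-jet and mu = 8 give E_8. The Hessian of g at 0 has rank 1. Corank 1: A-series; mu = 7 gives A_7. f is E_8 but g is A_7, hence not right-equivalent.

No.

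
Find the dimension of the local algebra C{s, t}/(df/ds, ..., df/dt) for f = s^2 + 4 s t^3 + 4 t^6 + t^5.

The Hessian of f at 0 is [[2, 0], [0, 0]] with rank 1, so corank 1. A Groebner basis of the Jacobian ideal J(f) in C{s,t} is {s/2 + t^3, s^2, s*t}; counting standard monomials gives mu = 4. Corank 1: A-series; mu = 4 gives A_4.

4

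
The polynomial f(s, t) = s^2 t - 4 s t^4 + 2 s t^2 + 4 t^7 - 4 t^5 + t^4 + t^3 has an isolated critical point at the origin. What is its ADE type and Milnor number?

The Hessian of f at 0 is [[0, 0], [0, 0]] with rank 0, so corank 2. A Groebner basis of the Jacobian ideal J(f) in C{s,t} is {s^3 - s^2/4 + t^2/4, s^2/4 + t^3 - t^2/4, s*t + t^2}; counting standard monomials gives mu = 5. Corank 2; j^3 = t*(s + t)^2 has shape L^2 M (L != M), so D-series; mu = 5 gives D_5.

Type D_{5}, Milnor number mu = 5.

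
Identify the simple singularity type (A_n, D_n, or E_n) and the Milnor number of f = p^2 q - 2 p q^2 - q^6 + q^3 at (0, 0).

The Hessian of f at 0 is [[0, 0], [0, 0]] with rank 0, so corank 2. A Groebner basis of the Jacobian ideal J(f) in C{p,q} is {-p^2/6 + q^5 + q^2/6, p^3 - q^3, p*q - q^2}; counting standard monomials gives mu = 7. Corank 2; j^3 = q*(p - q)^2 has shape L^2 M (L != M), so D-series; mu = 7 gives D_7.

Type D_7, Milnor number mu = 7.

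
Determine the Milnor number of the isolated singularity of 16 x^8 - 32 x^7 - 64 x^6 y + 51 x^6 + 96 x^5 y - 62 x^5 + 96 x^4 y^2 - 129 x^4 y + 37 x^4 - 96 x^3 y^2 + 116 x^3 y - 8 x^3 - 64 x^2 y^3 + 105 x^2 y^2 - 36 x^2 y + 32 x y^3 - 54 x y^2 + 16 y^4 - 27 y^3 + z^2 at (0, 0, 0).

The Hessian of f at 0 is [[0, 0, 0], [0, 0, 0], [0, 0, 2]] with rank 1, so corank 2. A Groebner basis of the Jacobian ideal J(f) in C{x,y,z} is {x^3 - 4*x^2 - 12*x*y - 9*y^2, x^2*y + 22*x^2/9 + 22*x*y/3 + 11*y^2/2, -40*x^2/27 + x*y^2 - 40*x*y/9 - 10*y^2/3, 8*x^2/9 + 8*x*y/3 + y^3 + 2*y^2, z}; counting standard monomials gives mu = 6. Corank 2; j^3 = -(2*x + 3*y)^3 is a perfect cube, so E-series; the 4-jet and mu = 6 give E_6.

6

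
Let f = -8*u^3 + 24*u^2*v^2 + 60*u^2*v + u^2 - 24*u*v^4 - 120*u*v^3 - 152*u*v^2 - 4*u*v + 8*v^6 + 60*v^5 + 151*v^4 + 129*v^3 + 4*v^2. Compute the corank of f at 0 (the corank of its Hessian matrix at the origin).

Hessian at 0 has rank 1.

1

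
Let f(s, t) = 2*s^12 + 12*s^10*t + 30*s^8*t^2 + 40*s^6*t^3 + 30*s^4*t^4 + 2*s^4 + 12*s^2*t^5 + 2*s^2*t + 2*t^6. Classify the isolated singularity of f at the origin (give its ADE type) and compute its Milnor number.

The Hessian of f at 0 is [[0, 0], [0, 0]] with rank 0, so corank 2. A Groebner basis of the Jacobian ideal J(f) in C{s,t} is {s^2/6 + t^5, s^3, s*t}; counting standard monomials gives mu = 7. Corank 2; j^3 = 2*s^2*t has shape L^2 M (L != M), so D-series; mu = 7 gives D_7.

Type D_{7}, Milnor number mu = 7.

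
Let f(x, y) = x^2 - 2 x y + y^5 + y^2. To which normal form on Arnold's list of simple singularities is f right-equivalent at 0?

The Hessian of f at 0 is [[2, -2], [-2, 2]] with rank 1, so corank 1. A Groebner basis of the Jacobian ideal J(f) in C{x,y} is {y^4, x - y}; counting standard monomials gives mu = 4. Corank 1: A-series; mu = 4 gives A_4.

A4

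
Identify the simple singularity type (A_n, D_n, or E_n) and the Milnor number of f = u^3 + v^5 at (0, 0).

Type E8, Milnor number mu = 8.

The Hessian of f at 0 has rank 0. Corank 2; j^3 = u^3 is a perfect cube, so E-series; the 5-jet and mu = 8 give E_8.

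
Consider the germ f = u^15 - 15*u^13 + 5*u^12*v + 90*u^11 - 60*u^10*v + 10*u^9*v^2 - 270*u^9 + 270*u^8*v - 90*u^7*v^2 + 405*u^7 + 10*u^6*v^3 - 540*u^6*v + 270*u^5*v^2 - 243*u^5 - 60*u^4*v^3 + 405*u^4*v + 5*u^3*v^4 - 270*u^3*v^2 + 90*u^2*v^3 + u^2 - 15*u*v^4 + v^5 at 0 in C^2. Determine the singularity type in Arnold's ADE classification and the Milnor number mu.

Type A4, Milnor number mu = 4.

The Hessian of f at 0 is [[2, 0], [0, 0]] with rank 1, so corank 1. A Groebner basis of the Jacobian ideal J(f) in C{u,v} is {v^4, u}; counting standard monomials gives mu = 4. Corank 1: A-series; mu = 4 gives A_4.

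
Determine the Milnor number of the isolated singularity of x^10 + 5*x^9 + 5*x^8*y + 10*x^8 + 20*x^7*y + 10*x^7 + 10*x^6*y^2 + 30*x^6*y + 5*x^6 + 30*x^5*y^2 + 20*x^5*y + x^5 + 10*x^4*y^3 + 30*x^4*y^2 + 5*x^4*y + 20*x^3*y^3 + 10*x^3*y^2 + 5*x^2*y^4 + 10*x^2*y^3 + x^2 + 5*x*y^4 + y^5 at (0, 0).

4

The Hessian of f at 0 is [[2, 0], [0, 0]] with rank 1, so corank 1. A Groebner basis of the Jacobian ideal J(f) in C{x,y} is {y^4, x}; counting standard monomials gives mu = 4. Corank 1: A-series; mu = 4 gives A_4.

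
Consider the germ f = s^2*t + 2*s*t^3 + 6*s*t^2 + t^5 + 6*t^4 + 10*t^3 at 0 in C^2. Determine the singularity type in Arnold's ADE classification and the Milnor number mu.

Type D4, Milnor number mu = 4.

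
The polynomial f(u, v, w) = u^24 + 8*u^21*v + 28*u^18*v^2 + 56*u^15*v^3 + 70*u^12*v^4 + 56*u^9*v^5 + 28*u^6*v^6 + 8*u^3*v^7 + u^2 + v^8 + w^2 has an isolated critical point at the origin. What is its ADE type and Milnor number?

Type A_7, Milnor number mu = 7.

The Hessian of f at 0 has rank 2. Corank 1: A-series; mu = 7 gives A_7.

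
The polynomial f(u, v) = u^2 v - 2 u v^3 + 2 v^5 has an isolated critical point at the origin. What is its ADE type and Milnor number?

The Hessian of f at 0 has rank 0. Corank 2; j^3 = u^2*v has shape L^2 M (L != M), so D-series; mu = 6 gives D_6.

Type D_6, Milnor number mu = 6.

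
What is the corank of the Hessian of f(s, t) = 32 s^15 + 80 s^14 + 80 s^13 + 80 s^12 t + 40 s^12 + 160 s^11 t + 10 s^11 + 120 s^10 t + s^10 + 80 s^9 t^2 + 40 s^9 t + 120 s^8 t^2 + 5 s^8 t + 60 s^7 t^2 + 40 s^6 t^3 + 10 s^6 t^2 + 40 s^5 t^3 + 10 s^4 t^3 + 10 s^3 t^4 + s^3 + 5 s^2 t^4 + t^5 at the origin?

Hessian at 0 has rank 0.

2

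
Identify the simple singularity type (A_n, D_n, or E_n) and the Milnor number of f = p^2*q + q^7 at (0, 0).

Type D_8, Milnor number mu = 8.

The Hessian of f at 0 has rank 0. Corank 2; j^3 = p^2*q has shape L^2 M (L != M), so D-series; mu = 8 gives D_8.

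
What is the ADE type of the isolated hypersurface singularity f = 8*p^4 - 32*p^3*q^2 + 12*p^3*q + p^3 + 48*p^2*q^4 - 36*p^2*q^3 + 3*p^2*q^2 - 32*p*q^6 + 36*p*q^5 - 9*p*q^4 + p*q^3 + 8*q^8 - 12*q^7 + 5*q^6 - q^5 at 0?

E_{7}

The Hessian of f at 0 has rank 0. Corank 2; j^3 = p^3 is a perfect cube, so E-series; the 4-jet and mu = 7 give E_7.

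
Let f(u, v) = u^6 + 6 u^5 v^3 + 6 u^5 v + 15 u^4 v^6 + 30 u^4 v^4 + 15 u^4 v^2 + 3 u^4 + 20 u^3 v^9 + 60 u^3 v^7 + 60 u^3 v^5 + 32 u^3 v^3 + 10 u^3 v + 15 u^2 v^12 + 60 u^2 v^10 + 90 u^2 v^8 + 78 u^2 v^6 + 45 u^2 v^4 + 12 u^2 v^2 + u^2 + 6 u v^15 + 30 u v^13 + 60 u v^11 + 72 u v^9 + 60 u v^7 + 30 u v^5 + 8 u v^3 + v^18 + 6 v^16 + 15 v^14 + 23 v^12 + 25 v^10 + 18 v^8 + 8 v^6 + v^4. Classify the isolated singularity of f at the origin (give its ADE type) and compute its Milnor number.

Type A_3, Milnor number mu = 3.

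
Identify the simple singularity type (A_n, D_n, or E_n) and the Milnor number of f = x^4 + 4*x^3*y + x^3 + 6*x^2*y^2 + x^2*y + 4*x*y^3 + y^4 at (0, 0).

Type D5, Milnor number mu = 5.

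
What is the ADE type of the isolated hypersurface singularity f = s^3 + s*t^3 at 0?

E_{7}

The Hessian of f at 0 has rank 0. Corank 2; j^3 = s^3 is a perfect cube, so E-series; the 4-jet and mu = 7 give E_7.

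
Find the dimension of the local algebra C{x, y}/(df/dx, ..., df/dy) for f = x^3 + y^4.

The Hessian of f at 0 is [[0, 0], [0, 0]] with rank 0, so corank 2. A Groebner basis of the Jacobian ideal J(f) in C{x,y} is {y^3, x^2}; counting standard monomials gives mu = 6. Corank 2; j^3 = x^3 is a perfect cube, so E-series; the 4-jet and mu = 6 give E_6.

6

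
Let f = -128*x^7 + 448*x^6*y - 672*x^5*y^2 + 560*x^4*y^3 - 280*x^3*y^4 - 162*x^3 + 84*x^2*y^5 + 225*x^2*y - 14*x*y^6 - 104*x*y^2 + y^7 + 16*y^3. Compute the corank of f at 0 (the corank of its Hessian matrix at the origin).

2

Hessian at 0 has rank 0.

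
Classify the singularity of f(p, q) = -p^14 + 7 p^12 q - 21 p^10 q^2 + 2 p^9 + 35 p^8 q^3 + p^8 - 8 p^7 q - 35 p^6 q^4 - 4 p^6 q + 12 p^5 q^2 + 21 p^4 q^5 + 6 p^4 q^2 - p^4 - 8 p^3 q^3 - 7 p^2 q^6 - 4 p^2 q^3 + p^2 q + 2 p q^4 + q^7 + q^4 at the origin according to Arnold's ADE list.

D_{5}

The Hessian of f at 0 is [[0, 0], [0, 0]] with rank 0, so corank 2. A Groebner basis of the Jacobian ideal J(f) in C{p,q} is {p^3, p^2/4 + q^3, p*q}; counting standard monomials gives mu = 5. Corank 2; j^3 = p^2*q has shape L^2 M (L != M), so D-series; mu = 5 gives D_5.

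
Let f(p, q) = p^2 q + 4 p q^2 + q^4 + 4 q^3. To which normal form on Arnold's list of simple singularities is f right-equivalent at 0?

D5

The Hessian of f at 0 has rank 0. Corank 2; j^3 = q*(p + 2*q)^2 has shape L^2 M (L != M), so D-series; mu = 5 gives D_5.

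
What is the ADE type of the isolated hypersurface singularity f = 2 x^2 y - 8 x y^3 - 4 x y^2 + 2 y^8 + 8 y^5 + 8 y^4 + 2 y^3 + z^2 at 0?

D9

The Hessian of f at 0 is [[0, 0, 0], [0, 0, 0], [0, 0, 2]] with rank 1, so corank 2. A Groebner basis of the Jacobian ideal J(f) in C{x,y,z} is {x^4 - 3*x^3 + 7*x^2*y + 4*x^2 - 27*x*y^2/2 - 13*x*y/4 - 3*y^2/4, x^3*y - 3*x^3/2 + 3*x^2*y + x^2 - 4*x*y^2 - 3*x*y/4 - y^2/4, -x^3/2 + x^2*y^2 + x^2*y/2, -x*y/2 + y^3 + y^2/2, z}; counting standard monomials gives mu = 9. Corank 2; j^3 = 2*y*(x - y)^2 has shape L^2 M (L != M), so D-series; mu = 9 gives D_9.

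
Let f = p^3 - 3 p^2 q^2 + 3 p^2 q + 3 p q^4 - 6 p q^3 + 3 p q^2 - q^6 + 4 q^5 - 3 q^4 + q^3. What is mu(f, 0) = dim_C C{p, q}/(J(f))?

8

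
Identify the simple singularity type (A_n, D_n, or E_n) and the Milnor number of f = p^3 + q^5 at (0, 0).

The Hessian of f at 0 has rank 0. Corank 2; j^3 = p^3 is a perfect cube, so E-series; the 5-jet and mu = 8 give E_8.

Type E8, Milnor number mu = 8.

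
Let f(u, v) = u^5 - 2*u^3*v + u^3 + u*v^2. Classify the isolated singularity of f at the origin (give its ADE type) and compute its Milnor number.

The Hessian of f at 0 has rank 0. Corank 2; j^3 = u*(u^2 + v^2) splits into three distinct lines over C (the quadratic factor has nonzero discriminant), so D_4.

Type D_{4}, Milnor number mu = 4.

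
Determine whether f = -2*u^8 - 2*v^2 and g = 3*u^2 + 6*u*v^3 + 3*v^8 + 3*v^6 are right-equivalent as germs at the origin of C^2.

The Hessian of f at 0 is [[0, 0], [0, -4]] with rank 1, so corank 1. A Groebner basis of the Jacobian ideal J(f) in C{u,v} is {u^7, v}; counting standard monomials gives mu = 7. Corank 1: A-series; mu = 7 gives A_7. The Hessian of g at 0 is [[6, 0], [0, 0]] with rank 1, so corank 1. A Groebner basis of the Jacobian ideal J(g) in C{u,v} is {u^3, u^2*v, u + v^3}; counting standard monomials gives mu = 7. Corank 1: A-series; mu = 7 gives A_7. Both have type A_7, hence right-equivalent.

Yes.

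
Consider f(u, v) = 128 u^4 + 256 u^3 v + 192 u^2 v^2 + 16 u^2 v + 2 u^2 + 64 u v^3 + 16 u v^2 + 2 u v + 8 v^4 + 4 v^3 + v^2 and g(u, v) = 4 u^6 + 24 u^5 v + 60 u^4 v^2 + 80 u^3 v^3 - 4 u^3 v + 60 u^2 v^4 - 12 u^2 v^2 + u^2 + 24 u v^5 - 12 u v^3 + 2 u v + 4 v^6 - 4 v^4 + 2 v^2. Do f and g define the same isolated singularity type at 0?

Yes.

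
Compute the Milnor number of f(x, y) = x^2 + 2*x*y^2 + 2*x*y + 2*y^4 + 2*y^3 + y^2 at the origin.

3

The Hessian of f at 0 is [[2, 2], [2, 2]] with rank 1, so corank 1. A Groebner basis of the Jacobian ideal J(f) in C{x,y} is {x^2 + x + y, x*y - x - y, x + y^2 + y}; counting standard monomials gives mu = 3. Corank 1: A-series; mu = 3 gives A_3.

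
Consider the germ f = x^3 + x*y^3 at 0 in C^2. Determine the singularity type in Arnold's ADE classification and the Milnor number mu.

Type E_{7}, Milnor number mu = 7.

The Hessian of f at 0 has rank 0. Corank 2; j^3 = x^3 is a perfect cube, so E-series; the 4-jet and mu = 7 give E_7.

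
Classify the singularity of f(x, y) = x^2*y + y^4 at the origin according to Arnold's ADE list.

The Hessian of f at 0 has rank 0. Corank 2; j^3 = x^2*y has shape L^2 M (L != M), so D-series; mu = 5 gives D_5.

D_{5}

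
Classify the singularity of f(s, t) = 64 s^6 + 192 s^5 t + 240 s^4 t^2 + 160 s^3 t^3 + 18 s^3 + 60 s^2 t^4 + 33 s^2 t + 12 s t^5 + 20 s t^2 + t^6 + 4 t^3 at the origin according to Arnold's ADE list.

The Hessian of f at 0 is [[0, 0], [0, 0]] with rank 0, so corank 2. A Groebner basis of the Jacobian ideal J(f) in C{s,t} is {-243*s*t/4 + t^5 - 81*t^2/2, s*t^2 + 2*t^3/3, s^2 + 7*s*t/6 + t^2/3}; counting standard monomials gives mu = 7. Corank 2; j^3 = (2*s + t)*(3*s + 2*t)^2 has shape L^2 M (L != M), so D-series; mu = 7 gives D_7.

D_7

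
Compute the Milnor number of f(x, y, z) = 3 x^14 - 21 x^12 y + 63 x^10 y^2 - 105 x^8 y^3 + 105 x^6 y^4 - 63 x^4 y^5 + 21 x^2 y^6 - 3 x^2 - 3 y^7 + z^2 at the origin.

6

The Hessian of f at 0 has rank 2. Corank 1: A-series; mu = 6 gives A_6.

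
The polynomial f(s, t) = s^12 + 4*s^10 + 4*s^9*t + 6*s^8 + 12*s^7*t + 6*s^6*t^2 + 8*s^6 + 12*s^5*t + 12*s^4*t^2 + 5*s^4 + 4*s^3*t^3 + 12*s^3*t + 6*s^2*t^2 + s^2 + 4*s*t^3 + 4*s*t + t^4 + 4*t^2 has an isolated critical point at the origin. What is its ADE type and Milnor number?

Type A_3, Milnor number mu = 3.

The Hessian of f at 0 is [[2, 4], [4, 8]] with rank 1, so corank 1. A Groebner basis of the Jacobian ideal J(f) in C{s,t} is {t^3, s + 2*t}; counting standard monomials gives mu = 3. Corank 1: A-series; mu = 3 gives A_3.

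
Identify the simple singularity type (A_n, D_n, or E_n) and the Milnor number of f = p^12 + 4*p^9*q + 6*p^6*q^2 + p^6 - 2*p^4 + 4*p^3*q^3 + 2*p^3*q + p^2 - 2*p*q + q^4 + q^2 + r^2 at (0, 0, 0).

Type A_3, Milnor number mu = 3.

The Hessian of f at 0 has rank 2. Corank 1: A-series; mu = 3 gives A_3.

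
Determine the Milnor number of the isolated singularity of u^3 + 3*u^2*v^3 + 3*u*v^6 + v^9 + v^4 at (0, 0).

6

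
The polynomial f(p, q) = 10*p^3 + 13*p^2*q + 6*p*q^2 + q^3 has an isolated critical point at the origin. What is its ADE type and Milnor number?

Type D_4, Milnor number mu = 4.

The Hessian of f at 0 has rank 0. Corank 2; j^3 = (2*p + q)*(5*p^2 + 4*p*q + q^2) splits into three distinct lines over C (the quadratic factor has nonzero discriminant), so D_4.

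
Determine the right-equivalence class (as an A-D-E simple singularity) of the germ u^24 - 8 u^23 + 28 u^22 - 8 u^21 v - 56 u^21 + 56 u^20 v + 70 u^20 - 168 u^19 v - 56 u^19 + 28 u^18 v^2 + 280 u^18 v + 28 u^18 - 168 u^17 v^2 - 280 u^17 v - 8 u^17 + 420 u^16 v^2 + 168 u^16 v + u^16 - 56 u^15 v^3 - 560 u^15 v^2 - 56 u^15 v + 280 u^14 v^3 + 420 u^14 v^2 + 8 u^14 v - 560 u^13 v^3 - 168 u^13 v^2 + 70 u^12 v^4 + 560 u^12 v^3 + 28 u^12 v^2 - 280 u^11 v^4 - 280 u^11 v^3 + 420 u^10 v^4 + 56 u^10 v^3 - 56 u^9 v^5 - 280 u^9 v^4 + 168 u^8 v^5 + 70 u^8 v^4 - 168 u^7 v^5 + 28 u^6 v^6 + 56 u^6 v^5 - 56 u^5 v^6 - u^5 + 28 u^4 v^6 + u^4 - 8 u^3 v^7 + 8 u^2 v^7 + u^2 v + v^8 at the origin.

D_{9}

The Hessian of f at 0 has rank 0. Corank 2; j^3 = u^2*v has shape L^2 M (L != M), so D-series; mu = 9 gives D_9.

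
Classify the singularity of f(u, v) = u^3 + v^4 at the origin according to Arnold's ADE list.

E6

The Hessian of f at 0 has rank 0. Corank 2; j^3 = u^3 is a perfect cube, so E-series; the 4-jet and mu = 6 give E_6.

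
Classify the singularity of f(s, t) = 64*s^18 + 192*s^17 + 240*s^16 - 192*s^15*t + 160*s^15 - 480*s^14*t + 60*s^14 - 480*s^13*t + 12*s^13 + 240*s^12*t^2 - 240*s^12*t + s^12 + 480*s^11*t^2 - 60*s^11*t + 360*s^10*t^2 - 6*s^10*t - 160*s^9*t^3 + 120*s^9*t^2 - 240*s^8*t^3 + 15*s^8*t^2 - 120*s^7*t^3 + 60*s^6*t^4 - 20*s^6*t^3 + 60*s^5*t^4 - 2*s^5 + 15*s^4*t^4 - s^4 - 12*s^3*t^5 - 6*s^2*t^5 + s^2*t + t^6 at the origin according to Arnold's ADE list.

The Hessian of f at 0 has rank 0. Corank 2; j^3 = s^2*t has shape L^2 M (L != M), so D-series; mu = 7 gives D_7.

D_{7}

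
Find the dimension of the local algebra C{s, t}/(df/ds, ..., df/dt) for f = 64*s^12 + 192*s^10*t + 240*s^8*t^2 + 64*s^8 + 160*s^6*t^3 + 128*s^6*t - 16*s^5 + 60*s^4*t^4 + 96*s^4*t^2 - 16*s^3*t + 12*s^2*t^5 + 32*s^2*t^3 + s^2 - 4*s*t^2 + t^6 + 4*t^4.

5

The Hessian of f at 0 has rank 1. Corank 1: A-series; mu = 5 gives A_5.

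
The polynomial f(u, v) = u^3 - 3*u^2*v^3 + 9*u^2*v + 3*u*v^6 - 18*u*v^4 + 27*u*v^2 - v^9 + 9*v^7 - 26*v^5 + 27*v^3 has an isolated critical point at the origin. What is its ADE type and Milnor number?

Type E_8, Milnor number mu = 8.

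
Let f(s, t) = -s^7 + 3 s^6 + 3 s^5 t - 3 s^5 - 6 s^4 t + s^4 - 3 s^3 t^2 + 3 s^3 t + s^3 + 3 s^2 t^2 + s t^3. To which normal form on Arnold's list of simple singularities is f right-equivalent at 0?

E7

The Hessian of f at 0 has rank 0. Corank 2; j^3 = s^3 is a perfect cube, so E-series; the 4-jet and mu = 7 give E_7.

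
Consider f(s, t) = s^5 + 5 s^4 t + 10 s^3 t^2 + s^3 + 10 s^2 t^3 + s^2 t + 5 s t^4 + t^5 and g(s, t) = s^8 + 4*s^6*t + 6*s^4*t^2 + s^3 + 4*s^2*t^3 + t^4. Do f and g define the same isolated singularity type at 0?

The Hessian of f at 0 has rank 0. Corank 2; j^3 = s^2*(s + t) has shape L^2 M (L != M), so D-series; mu = 6 gives D_6. The Hessian of g at 0 has rank 0. Corank 2; j^3 = s^3 is a perfect cube, so E-series; the 4-jet and mu = 6 give E_6. f is D_6 but g is E_6, hence not right-equivalent.

No.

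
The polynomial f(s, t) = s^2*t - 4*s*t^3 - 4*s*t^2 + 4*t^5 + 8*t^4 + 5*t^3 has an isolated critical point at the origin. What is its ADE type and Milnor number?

Type D_4, Milnor number mu = 4.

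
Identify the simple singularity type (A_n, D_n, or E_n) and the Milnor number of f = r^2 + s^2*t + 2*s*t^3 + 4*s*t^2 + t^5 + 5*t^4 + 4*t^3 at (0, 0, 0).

Type D5, Milnor number mu = 5.

The Hessian of f at 0 is [[0, 0, 0], [0, 0, 0], [0, 0, 2]] with rank 1, so corank 2. A Groebner basis of the Jacobian ideal J(f) in C{s,t,r} is {s*t^2 - 2*s*t - 4*t^2, s*t + t^3 + 2*t^2, s^2 - 4*t^2, r}; counting standard monomials gives mu = 5. Corank 2; j^3 = t*(s + 2*t)^2 has shape L^2 M (L != M), so D-series; mu = 5 gives D_5.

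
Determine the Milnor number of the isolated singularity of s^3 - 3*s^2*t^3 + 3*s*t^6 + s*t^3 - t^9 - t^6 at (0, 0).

The Hessian of f at 0 has rank 0. Corank 2; j^3 = s^3 is a perfect cube, so E-series; the 4-jet and mu = 7 give E_7.

7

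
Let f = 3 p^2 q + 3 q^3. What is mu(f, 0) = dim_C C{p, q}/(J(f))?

The Hessian of f at 0 is [[0, 0], [0, 0]] with rank 0, so corank 2. A Groebner basis of the Jacobian ideal J(f) in C{p,q} is {q^3, p^2 + 3*q^2, p*q}; counting standard monomials gives mu = 4. Corank 2; j^3 = 3*q*(p^2 + q^2) splits into three distinct lines over C (the quadratic factor has nonzero discriminant), so D_4.

4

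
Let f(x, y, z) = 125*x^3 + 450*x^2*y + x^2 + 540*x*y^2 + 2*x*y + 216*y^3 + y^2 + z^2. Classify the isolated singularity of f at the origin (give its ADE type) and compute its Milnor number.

Type A2, Milnor number mu = 2.

The Hessian of f at 0 has rank 2. Corank 1: A-series; mu = 2 gives A_2.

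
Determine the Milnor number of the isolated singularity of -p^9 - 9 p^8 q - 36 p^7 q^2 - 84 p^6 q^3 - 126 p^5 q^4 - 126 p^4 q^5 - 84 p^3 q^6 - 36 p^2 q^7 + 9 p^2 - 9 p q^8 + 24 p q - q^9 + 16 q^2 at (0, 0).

8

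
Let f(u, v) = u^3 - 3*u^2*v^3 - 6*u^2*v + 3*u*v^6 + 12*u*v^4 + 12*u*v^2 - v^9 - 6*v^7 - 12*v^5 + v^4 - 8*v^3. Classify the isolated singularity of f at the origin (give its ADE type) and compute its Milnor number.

Type E6, Milnor number mu = 6.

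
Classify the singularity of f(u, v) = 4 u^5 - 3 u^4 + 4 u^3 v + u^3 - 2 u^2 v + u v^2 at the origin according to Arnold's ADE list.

D_{5}

The Hessian of f at 0 is [[0, 0], [0, 0]] with rank 0, so corank 2. A Groebner basis of the Jacobian ideal J(f) in C{u,v} is {u*v^2 - u*v/6 + v^2/6, -u*v/6 + v^3 + v^2/6, u^2 - 4*u*v/3 + v^2/3}; counting standard monomials gives mu = 5. Corank 2; j^3 = u*(u - v)^2 has shape L^2 M (L != M), so D-series; mu = 5 gives D_5.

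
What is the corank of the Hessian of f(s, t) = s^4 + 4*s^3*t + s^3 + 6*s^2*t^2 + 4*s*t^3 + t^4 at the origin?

2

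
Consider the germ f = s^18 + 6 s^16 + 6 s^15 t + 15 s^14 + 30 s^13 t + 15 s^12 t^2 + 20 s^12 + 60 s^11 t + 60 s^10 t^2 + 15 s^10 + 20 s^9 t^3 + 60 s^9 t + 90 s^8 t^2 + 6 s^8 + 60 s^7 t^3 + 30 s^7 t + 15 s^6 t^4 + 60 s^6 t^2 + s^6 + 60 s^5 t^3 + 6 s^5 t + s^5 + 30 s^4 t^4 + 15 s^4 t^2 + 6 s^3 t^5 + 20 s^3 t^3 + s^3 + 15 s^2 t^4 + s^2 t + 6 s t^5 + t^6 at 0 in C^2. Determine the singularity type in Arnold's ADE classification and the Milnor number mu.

The Hessian of f at 0 has rank 0. Corank 2; j^3 = s^2*(s + t) has shape L^2 M (L != M), so D-series; mu = 7 gives D_7.

Type D7, Milnor number mu = 7.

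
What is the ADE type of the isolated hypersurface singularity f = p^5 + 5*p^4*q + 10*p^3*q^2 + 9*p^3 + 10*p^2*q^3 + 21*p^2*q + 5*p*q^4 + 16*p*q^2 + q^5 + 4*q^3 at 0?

D6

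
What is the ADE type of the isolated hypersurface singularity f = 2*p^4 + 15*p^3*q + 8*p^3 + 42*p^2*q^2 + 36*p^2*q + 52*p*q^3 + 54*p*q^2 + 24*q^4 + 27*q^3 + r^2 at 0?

E_{7}

The Hessian of f at 0 is [[0, 0, 0], [0, 0, 0], [0, 0, 2]] with rank 1, so corank 2. A Groebner basis of the Jacobian ideal J(f) in C{p,q,r} is {768*p^2 + 2304*p*q + q^4 + 8*q^3 + 1728*q^2, p^3 + 252*p^2 + 756*p*q + 6*q^3 + 567*q^2, p^2*q - 104*p^2 - 312*p*q - 10*q^3/3 - 234*q^2, 32*p^2 + p*q^2 + 96*p*q + 11*q^3/6 + 72*q^2, r}; counting standard monomials gives mu = 7. Corank 2; j^3 = (2*p + 3*q)^3 is a perfect cube, so E-series; the 4-jet and mu = 7 give E_7.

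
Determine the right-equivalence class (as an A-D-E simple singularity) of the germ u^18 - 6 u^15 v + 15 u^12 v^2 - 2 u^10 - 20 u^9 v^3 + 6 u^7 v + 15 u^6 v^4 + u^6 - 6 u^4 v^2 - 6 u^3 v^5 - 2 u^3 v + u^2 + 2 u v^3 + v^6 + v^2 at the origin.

A_{1}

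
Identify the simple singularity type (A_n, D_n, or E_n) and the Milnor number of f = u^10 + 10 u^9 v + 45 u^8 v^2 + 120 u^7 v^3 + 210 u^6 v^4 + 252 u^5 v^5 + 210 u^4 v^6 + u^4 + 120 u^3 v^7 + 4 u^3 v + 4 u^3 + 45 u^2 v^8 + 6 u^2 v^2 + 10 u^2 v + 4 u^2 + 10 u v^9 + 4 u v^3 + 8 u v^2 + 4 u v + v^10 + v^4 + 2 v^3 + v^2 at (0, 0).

The Hessian of f at 0 has rank 1. Corank 1: A-series; mu = 9 gives A_9.

Type A_9, Milnor number mu = 9.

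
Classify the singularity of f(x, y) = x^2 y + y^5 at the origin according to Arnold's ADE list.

The Hessian of f at 0 has rank 0. Corank 2; j^3 = x^2*y has shape L^2 M (L != M), so D-series; mu = 6 gives D_6.

D_6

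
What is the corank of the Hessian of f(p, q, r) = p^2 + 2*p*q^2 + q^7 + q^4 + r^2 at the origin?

1

Hessian at 0 has rank 2.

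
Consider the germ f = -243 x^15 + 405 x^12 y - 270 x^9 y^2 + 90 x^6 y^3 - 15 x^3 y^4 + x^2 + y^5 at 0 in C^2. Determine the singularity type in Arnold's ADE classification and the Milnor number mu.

Type A_4, Milnor number mu = 4.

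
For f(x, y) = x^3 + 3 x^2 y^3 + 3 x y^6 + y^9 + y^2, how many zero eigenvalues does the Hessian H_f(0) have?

The Hessian at 0 is [[0, 0], [0, 2]] of rank 1; hence corank 1.

1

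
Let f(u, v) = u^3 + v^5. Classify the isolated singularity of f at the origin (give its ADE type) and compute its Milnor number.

Type E_{8}, Milnor number mu = 8.

The Hessian of f at 0 has rank 0. Corank 2; j^3 = u^3 is a perfect cube, so E-series; the 5-jet and mu = 8 give E_8.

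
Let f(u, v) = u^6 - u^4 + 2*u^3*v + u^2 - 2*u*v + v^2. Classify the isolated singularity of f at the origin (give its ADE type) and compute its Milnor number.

The Hessian of f at 0 has rank 1. Corank 1: A-series; mu = 3 gives A_3.

Type A3, Milnor number mu = 3.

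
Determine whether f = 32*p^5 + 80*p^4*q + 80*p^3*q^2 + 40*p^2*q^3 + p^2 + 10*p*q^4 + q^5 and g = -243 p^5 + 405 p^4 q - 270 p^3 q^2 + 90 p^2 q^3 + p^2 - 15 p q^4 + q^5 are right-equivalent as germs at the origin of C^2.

The Hessian of f at 0 is [[2, 0], [0, 0]] with rank 1, so corank 1. A Groebner basis of the Jacobian ideal J(f) in C{p,q} is {q^4, p}; counting standard monomials gives mu = 4. Corank 1: A-series; mu = 4 gives A_4. The Hessian of g at 0 is [[2, 0], [0, 0]] with rank 1, so corank 1. A Groebner basis of the Jacobian ideal J(g) in C{p,q} is {q^4, p}; counting standard monomials gives mu = 4. Corank 1: A-series; mu = 4 gives A_4. Both have type A_4, hence right-equivalent.

Yes.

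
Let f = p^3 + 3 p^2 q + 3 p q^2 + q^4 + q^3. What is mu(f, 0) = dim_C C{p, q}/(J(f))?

6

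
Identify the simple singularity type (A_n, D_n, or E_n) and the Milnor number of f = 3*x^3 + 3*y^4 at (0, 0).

Type E_{6}, Milnor number mu = 6.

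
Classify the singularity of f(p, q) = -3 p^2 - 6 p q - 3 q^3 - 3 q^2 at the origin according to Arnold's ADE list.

A_{2}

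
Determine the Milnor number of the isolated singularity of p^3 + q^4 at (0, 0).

6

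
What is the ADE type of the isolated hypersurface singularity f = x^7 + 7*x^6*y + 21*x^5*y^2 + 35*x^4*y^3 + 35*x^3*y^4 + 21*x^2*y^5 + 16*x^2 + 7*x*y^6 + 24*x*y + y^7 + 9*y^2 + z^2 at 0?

The Hessian of f at 0 has rank 2. Corank 1: A-series; mu = 6 gives A_6.

A_6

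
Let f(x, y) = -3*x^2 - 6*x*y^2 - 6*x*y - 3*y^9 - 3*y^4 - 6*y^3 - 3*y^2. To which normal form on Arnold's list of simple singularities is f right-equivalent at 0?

A_{8}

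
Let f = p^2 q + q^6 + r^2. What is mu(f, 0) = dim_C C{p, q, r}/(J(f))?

7

The Hessian of f at 0 has rank 1. Corank 2; j^3 = p^2*q has shape L^2 M (L != M), so D-series; mu = 7 gives D_7.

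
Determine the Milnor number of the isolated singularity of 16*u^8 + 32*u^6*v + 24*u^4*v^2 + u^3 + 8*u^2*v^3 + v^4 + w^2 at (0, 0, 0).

The Hessian of f at 0 is [[0, 0, 0], [0, 0, 0], [0, 0, 2]] with rank 1, so corank 2. A Groebner basis of the Jacobian ideal J(f) in C{u,v,w} is {v^3, u^2, w}; counting standard monomials gives mu = 6. Corank 2; j^3 = u^3 is a perfect cube, so E-series; the 4-jet and mu = 6 give E_6.

6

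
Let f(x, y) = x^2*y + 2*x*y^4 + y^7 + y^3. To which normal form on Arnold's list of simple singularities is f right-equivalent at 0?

D_4

The Hessian of f at 0 has rank 0. Corank 2; j^3 = y*(x^2 + y^2) splits into three distinct lines over C (the quadratic factor has nonzero discriminant), so D_4.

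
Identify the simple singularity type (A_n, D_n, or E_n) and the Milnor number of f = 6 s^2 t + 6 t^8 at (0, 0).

The Hessian of f at 0 is [[0, 0], [0, 0]] with rank 0, so corank 2. A Groebner basis of the Jacobian ideal J(f) in C{s,t} is {s^2/8 + t^7, s^3, s*t}; counting standard monomials gives mu = 9. Corank 2; j^3 = 6*s^2*t has shape L^2 M (L != M), so D-series; mu = 9 gives D_9.

Type D9, Milnor number mu = 9.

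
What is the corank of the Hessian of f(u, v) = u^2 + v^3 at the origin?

1

The Hessian at 0 is [[2, 0], [0, 0]] of rank 1; hence corank 1.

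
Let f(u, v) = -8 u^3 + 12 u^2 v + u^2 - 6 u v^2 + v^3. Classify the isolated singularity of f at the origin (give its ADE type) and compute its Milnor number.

Type A_{2}, Milnor number mu = 2.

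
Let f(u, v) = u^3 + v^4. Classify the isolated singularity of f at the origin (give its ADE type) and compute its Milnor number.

Type E6, Milnor number mu = 6.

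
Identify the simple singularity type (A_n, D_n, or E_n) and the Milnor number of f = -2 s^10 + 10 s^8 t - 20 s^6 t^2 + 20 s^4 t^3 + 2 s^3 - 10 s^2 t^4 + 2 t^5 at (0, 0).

The Hessian of f at 0 has rank 0. Corank 2; j^3 = 2*s^3 is a perfect cube, so E-series; the 5-jet and mu = 8 give E_8.

Type E_{8}, Milnor number mu = 8.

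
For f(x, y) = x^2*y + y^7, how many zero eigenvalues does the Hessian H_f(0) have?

2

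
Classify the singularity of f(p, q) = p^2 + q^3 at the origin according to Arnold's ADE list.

A_2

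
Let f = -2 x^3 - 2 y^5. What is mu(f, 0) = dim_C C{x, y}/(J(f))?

8

The Hessian of f at 0 has rank 0. Corank 2; j^3 = -2*x^3 is a perfect cube, so E-series; the 5-jet and mu = 8 give E_8.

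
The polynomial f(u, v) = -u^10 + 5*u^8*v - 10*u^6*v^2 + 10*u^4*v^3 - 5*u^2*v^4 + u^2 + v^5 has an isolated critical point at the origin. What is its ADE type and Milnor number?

Type A4, Milnor number mu = 4.

The Hessian of f at 0 is [[2, 0], [0, 0]] with rank 1, so corank 1. A Groebner basis of the Jacobian ideal J(f) in C{u,v} is {v^4, u}; counting standard monomials gives mu = 4. Corank 1: A-series; mu = 4 gives A_4.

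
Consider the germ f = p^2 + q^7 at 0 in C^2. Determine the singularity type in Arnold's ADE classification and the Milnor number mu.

Type A6, Milnor number mu = 6.

The Hessian of f at 0 is [[2, 0], [0, 0]] with rank 1, so corank 1. A Groebner basis of the Jacobian ideal J(f) in C{p,q} is {q^6, p}; counting standard monomials gives mu = 6. Corank 1: A-series; mu = 6 gives A_6.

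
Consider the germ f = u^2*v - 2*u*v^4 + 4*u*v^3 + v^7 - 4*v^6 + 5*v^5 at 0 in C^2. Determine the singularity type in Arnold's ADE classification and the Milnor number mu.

Type D_{6}, Milnor number mu = 6.

The Hessian of f at 0 is [[0, 0], [0, 0]] with rank 0, so corank 2. A Groebner basis of the Jacobian ideal J(f) in C{u,v} is {u^3, u^2*v, -2*u^2 + u*v^2, u^2/2 + u*v/2 + v^3}; counting standard monomials gives mu = 6. Corank 2; j^3 = u^2*v has shape L^2 M (L != M), so D-series; mu = 6 gives D_6.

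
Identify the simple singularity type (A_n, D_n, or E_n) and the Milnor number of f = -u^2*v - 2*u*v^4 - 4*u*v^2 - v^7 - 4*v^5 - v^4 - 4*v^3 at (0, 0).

Type D5, Milnor number mu = 5.

The Hessian of f at 0 has rank 0. Corank 2; j^3 = -v*(u + 2*v)^2 has shape L^2 M (L != M), so D-series; mu = 5 gives D_5.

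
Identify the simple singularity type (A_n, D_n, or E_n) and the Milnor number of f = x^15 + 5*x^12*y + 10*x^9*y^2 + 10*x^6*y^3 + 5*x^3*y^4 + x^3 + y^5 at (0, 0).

The Hessian of f at 0 is [[0, 0], [0, 0]] with rank 0, so corank 2. A Groebner basis of the Jacobian ideal J(f) in C{x,y} is {y^4, x^2}; counting standard monomials gives mu = 8. Corank 2; j^3 = x^3 is a perfect cube, so E-series; the 5-jet and mu = 8 give E_8.

Type E_{8}, Milnor number mu = 8.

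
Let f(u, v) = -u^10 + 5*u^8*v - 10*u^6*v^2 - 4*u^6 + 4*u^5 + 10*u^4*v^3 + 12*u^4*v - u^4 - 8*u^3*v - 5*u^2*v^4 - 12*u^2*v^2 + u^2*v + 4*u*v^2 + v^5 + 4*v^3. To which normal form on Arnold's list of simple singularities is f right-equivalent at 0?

The Hessian of f at 0 has rank 0. Corank 2; j^3 = v*(u + 2*v)^2 has shape L^2 M (L != M), so D-series; mu = 6 gives D_6.

D_{6}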